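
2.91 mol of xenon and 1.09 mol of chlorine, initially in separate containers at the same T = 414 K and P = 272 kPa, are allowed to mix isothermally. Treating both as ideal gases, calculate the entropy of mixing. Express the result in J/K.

Mole fractions: x_A = 2.91/4 = 0.728, x_B = 0.273.
ΔS_mix = −R(n_A ln x_A + n_B ln x_B) = −8.314 × (2.91 ln 0.728 + 1.09 ln 0.273) = 19.5 J/K.

ΔS_mix = 19.5 J/K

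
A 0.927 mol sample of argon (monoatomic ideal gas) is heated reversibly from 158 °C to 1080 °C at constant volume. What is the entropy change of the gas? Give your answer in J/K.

In kelvin: T₁ = 431.15 K, T₂ = 1353.15 K. At constant volume, ΔS = nC_V ln(T₂/T₁) with C_V = 3R/2 = 12.47 J mol⁻¹ K⁻¹.
ΔS = 0.927 × 12.47 × ln(1353.15/431.15) = 13.2 J/K.

ΔS = 13.2 J/K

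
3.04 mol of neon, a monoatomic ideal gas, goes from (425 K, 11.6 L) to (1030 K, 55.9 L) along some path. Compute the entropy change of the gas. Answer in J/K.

ΔS = 73.3 J/K

Entropy is a state function: ΔS = nC_V ln(T₂/T₁) + nR ln(V₂/V₁), with C_V = 3R/2 = 12.47 J mol⁻¹ K⁻¹ for a monoatomic ideal gas.
ΔS = 3.04 × [12.47 × ln(1030/425) + 8.314 × ln(55.9/11.6)] = 73.3 J/K.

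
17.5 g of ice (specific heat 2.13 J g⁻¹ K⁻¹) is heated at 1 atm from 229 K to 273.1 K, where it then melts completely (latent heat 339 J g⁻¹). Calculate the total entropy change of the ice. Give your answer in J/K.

ΔS = 28.3 J/K

Warming step: ΔS₁ = m c ln(T_tr/T_i) = 17.5 × 2.13 × ln(273.1/229) = 6.565 J/K.
Phase change: ΔS₂ = +mL/T_tr = 17.5 × 339 / 273.1 = 21.72 J/K.
ΔS_total = (6.565) + (21.72) = 28.3 J/K.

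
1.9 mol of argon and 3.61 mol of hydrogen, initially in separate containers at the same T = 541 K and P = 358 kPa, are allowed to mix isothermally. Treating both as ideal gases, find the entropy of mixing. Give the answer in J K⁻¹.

ΔS_mix = 29.5 J/K

Mole fractions: x_A = 1.9/5.51 = 0.345, x_B = 0.655.
ΔS_mix = −R(n_A ln x_A + n_B ln x_B) = −8.314 × (1.9 ln 0.345 + 3.61 ln 0.655) = 29.5 J/K.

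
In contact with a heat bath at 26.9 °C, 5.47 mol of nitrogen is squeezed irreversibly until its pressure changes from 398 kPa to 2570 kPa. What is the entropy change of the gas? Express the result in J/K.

ΔS_gas = -84.8 J/K

Entropy is a state function, so ΔS_gas depends only on the end states.
For an isothermal ideal gas ΔS_gas = nR ln(P₁/P₂) = 5.47 × 8.314 × ln(398/2570) = -84.8 J/K.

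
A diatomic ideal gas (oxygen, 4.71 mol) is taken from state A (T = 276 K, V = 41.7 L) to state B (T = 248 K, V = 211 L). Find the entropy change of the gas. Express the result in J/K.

Entropy is a state function: ΔS = nC_V ln(T₂/T₁) + nR ln(V₂/V₁), with C_V = 5R/2 = 20.79 J mol⁻¹ K⁻¹ for a diatomic ideal gas.
ΔS = 4.71 × [20.79 × ln(248/276) + 8.314 × ln(211/41.7)] = 53 J/K.

ΔS = 53 J/K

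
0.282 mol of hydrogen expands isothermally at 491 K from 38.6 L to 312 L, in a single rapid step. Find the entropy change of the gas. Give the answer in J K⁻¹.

Entropy is a state function, so ΔS_gas depends only on the end states.
For an isothermal ideal gas ΔS_gas = nR ln(V₂/V₁) = 0.282 × 8.314 × ln(312/38.6) = 4.9 J/K.

ΔS_gas = 4.9 J/K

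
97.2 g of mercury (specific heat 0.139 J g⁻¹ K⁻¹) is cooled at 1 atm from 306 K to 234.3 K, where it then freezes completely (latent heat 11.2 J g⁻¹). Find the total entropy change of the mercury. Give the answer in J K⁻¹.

Cooling step: ΔS₁ = m c ln(T_tr/T_i) = 97.2 × 0.139 × ln(234.3/306) = -3.607 J/K.
Phase change: ΔS₂ = −mL/T_tr = −97.2 × 11.2 / 234.3 = -4.646 J/K.
ΔS_total = (-3.607) + (-4.646) = -8.25 J/K.

ΔS = -8.25 J/K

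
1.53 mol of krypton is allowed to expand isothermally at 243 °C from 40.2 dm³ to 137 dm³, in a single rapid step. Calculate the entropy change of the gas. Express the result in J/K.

Entropy is a state function, so ΔS_gas depends only on the end states.
For an isothermal ideal gas ΔS_gas = nR ln(V₂/V₁) = 1.53 × 8.314 × ln(137/40.2) = 15.6 J/K.

ΔS_gas = 15.6 J/K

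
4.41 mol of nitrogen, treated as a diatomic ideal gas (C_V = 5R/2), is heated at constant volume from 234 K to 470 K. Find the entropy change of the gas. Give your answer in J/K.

At constant volume, ΔS = nC_V ln(T₂/T₁) with C_V = 5R/2 = 20.79 J mol⁻¹ K⁻¹.
ΔS = 4.41 × 20.79 × ln(470/234) = 63.9 J/K.

ΔS = 63.9 J/K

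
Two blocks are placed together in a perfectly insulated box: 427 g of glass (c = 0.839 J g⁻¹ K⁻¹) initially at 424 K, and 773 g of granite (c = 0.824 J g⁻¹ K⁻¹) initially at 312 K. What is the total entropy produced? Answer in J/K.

Energy balance: T_f = (m₁c₁T₁ + m₂c₂T₂)/(m₁c₁ + m₂c₂) = 352.32 K.
ΔS₁ = m₁c₁ ln(T_f/T₁) = 358.253 × ln(352.32/424) = -66.35 J/K.
ΔS₂ = m₂c₂ ln(T_f/T₂) = 636.952 × ln(352.32/312) = 77.41 J/K.
ΔS_total = -66.35 + 77.41 = 11.1 J/K.

ΔS_total = 11.1 J/K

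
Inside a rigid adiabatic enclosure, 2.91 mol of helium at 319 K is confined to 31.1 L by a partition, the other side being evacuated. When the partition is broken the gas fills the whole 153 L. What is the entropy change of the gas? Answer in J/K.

ΔS_gas = 38.5 J/K

For an ideal gas in free expansion Q = 0 and W = 0, so T is unchanged.
Entropy is a state function; using a reversible isothermal path, ΔS_gas = nR ln(V₂/V₁) = 2.91 × 8.314 × ln(153/31.1) = 38.5 J/K.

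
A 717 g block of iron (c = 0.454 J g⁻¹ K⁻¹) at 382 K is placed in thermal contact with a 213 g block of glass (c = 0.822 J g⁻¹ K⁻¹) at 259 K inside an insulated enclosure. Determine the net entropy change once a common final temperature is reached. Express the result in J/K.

Energy balance: T_f = (m₁c₁T₁ + m₂c₂T₂)/(m₁c₁ + m₂c₂) = 338.98 K.
ΔS₁ = m₁c₁ ln(T_f/T₁) = 325.518 × ln(338.98/382) = -38.89 J/K.
ΔS₂ = m₂c₂ ln(T_f/T₂) = 175.086 × ln(338.98/259) = 47.12 J/K.
ΔS_total = -38.89 + 47.12 = 8.23 J/K.

ΔS_total = 8.23 J/K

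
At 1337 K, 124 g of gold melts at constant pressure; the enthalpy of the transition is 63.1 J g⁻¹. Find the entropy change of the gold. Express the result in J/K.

Heat absorbed by the substance: Q = mL = 124 × 63.1 = 7824.4 J.
At constant T, ΔS = Q_rev/T = 7824.4 / 1337 = 5.85 J/K.

ΔS = 5.85 J/K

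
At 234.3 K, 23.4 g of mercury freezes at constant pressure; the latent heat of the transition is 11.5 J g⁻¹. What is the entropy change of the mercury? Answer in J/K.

ΔS = -1.15 J/K

Heat released by the substance: Q = −mL = −23.4 × 11.5 = −269.1 J.
At constant T, ΔS = Q_rev/T = −269.1 / 234.3 = -1.15 J/K.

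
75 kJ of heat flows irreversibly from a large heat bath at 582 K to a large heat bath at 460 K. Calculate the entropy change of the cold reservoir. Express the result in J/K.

The cold reservoir gains heat Q, so ΔS_cold = +Q/T_C = 75000/460 = 163 J/K.

ΔS_cold = 163 J/K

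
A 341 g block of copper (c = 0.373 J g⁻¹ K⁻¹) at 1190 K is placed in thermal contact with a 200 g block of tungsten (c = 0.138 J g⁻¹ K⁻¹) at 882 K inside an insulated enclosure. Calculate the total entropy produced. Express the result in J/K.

Energy balance: T_f = (m₁c₁T₁ + m₂c₂T₂)/(m₁c₁ + m₂c₂) = 1135.1 K.
ΔS₁ = m₁c₁ ln(T_f/T₁) = 127.193 × ln(1135.1/1190) = -6.01 J/K.
ΔS₂ = m₂c₂ ln(T_f/T₂) = 27.6 × ln(1135.1/882) = 6.963 J/K.
ΔS_total = -6.01 + 6.963 = 0.953 J/K.

ΔS_total = 0.953 J/K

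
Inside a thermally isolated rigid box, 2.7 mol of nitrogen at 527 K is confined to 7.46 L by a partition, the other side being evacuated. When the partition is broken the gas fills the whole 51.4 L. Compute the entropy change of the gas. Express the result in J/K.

ΔS_gas = 43.3 J/K

No heat is exchanged and no work is done, so the ideal-gas temperature stays constant.
Entropy is a state function; using a reversible isothermal path, ΔS_gas = nR ln(V₂/V₁) = 2.7 × 8.314 × ln(51.4/7.46) = 43.3 J/K.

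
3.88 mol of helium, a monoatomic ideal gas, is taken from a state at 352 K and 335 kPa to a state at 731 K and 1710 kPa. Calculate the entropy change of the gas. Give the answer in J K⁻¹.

ΔS = nC_p ln(T₂/T₁) − nR ln(P₂/P₁), with C_p = 5R/2 = 20.79 J mol⁻¹ K⁻¹ for a monoatomic ideal gas.
ΔS = 3.88 × [20.79 × ln(731/352) − 8.314 × ln(1710/335)] = 6.35 J/K.

ΔS = 6.35 J/K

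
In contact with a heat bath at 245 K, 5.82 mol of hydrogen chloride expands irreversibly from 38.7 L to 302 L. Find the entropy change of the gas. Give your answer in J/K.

ΔS_gas = 99.4 J/K

Entropy is a state function, so ΔS_gas depends only on the end states.
For an isothermal ideal gas ΔS_gas = nR ln(V₂/V₁) = 5.82 × 8.314 × ln(302/38.7) = 99.4 J/K.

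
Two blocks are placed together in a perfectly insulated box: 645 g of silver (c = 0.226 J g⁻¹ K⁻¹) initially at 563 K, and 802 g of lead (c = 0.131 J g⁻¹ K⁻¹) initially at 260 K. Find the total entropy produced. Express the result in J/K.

ΔS_total = 17.1 J/K

Energy balance: T_f = (m₁c₁T₁ + m₂c₂T₂)/(m₁c₁ + m₂c₂) = 436.09 K.
ΔS₁ = m₁c₁ ln(T_f/T₁) = 145.77 × ln(436.09/563) = -37.24 J/K.
ΔS₂ = m₂c₂ ln(T_f/T₂) = 105.062 × ln(436.09/260) = 54.33 J/K.
ΔS_total = -37.24 + 54.33 = 17.1 J/K.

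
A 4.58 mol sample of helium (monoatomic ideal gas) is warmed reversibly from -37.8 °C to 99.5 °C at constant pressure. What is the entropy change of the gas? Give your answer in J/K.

ΔS = 43.7 J/K

In kelvin: T₁ = 235.35 K, T₂ = 372.65 K. At constant pressure, ΔS = nC_p ln(T₂/T₁) with C_p = 5R/2 = 20.79 J mol⁻¹ K⁻¹.
ΔS = 4.58 × 20.79 × ln(372.65/235.35) = 43.7 J/K.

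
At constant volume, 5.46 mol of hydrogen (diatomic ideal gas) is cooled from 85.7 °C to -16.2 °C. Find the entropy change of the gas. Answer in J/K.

In kelvin: T₁ = 358.85 K, T₂ = 256.95 K. At constant volume, ΔS = nC_V ln(T₂/T₁) with C_V = 5R/2 = 20.79 J mol⁻¹ K⁻¹.
ΔS = 5.46 × 20.79 × ln(256.95/358.85) = -37.9 J/K.

ΔS = -37.9 J/K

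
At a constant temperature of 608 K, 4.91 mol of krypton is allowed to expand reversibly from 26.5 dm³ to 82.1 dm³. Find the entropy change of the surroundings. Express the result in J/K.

ΔS_surr = -46.2 J/K

For an isothermal ideal gas ΔS_gas = nR ln(V₂/V₁) = 4.91 × 8.314 × ln(82.1/26.5) = 46.2 J/K.
The process is reversible, so ΔS_surr = −ΔS_gas = -46.2 J/K and ΔS_universe = 0.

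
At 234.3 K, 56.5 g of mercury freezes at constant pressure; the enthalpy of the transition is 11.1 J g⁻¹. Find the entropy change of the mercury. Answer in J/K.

ΔS = -2.68 J/K

Heat released by the substance: Q = −mL = −56.5 × 11.1 = −627.15 J.
At constant T, ΔS = Q_rev/T = −627.15 / 234.3 = -2.68 J/K.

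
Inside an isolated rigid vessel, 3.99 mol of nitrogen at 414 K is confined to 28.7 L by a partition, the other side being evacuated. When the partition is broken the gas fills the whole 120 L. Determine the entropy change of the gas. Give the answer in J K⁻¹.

ΔS_gas = 47.5 J/K

No heat is exchanged and no work is done, so the ideal-gas temperature stays constant.
Entropy is a state function; using a reversible isothermal path, ΔS_gas = nR ln(V₂/V₁) = 3.99 × 8.314 × ln(120/28.7) = 47.5 J/K.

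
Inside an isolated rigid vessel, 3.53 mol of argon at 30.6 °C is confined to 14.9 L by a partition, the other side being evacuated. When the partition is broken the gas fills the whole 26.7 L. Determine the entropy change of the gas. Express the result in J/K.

No heat is exchanged and no work is done, so the ideal-gas temperature stays constant.
Entropy is a state function; using a reversible isothermal path, ΔS_gas = nR ln(V₂/V₁) = 3.53 × 8.314 × ln(26.7/14.9) = 17.1 J/K.

ΔS_gas = 17.1 J/K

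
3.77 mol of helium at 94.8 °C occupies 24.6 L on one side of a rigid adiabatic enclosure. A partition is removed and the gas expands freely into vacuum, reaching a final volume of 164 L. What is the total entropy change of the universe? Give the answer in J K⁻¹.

No heat is exchanged and no work is done, so the ideal-gas temperature stays constant.
Entropy is a state function; using a reversible isothermal path, ΔS_gas = nR ln(V₂/V₁) = 3.77 × 8.314 × ln(164/24.6) = 59.5 J/K.
The insulated surroundings exchange no heat, so ΔS_surr = 0 and ΔS_universe = ΔS_gas.

ΔS_universe = 59.5 J/K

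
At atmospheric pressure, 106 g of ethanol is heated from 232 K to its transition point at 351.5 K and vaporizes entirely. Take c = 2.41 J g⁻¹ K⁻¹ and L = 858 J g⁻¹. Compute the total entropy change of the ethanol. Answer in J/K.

Warming step: ΔS₁ = m c ln(T_tr/T_i) = 106 × 2.41 × ln(351.5/232) = 106.1 J/K.
Phase change: ΔS₂ = +mL/T_tr = 106 × 858 / 351.5 = 258.7 J/K.
ΔS_total = (106.1) + (258.7) = 365 J/K.

ΔS = 365 J/K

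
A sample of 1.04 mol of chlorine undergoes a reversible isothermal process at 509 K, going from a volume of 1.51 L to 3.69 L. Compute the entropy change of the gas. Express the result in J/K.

ΔS_gas = 7.73 J/K

For an isothermal ideal gas ΔS_gas = nR ln(V₂/V₁) = 1.04 × 8.314 × ln(3.69/1.51) = 7.73 J/K.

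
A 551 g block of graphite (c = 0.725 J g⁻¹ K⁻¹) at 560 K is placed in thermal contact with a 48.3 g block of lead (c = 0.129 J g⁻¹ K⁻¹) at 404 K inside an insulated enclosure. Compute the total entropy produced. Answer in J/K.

ΔS_total = 0.295 J/K

Energy balance: T_f = (m₁c₁T₁ + m₂c₂T₂)/(m₁c₁ + m₂c₂) = 557.6 K.
ΔS₁ = m₁c₁ ln(T_f/T₁) = 399.475 × ln(557.6/560) = -1.713 J/K.
ΔS₂ = m₂c₂ ln(T_f/T₂) = 6.2307 × ln(557.6/404) = 2.008 J/K.
ΔS_total = -1.713 + 2.008 = 0.295 J/K.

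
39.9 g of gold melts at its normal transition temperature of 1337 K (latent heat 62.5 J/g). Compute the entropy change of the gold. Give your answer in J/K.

Heat absorbed by the substance: Q = mL = 39.9 × 62.5 = 2493.75 J.
At constant T, ΔS = Q_rev/T = 2493.75 / 1337 = 1.87 J/K.

ΔS = 1.87 J/K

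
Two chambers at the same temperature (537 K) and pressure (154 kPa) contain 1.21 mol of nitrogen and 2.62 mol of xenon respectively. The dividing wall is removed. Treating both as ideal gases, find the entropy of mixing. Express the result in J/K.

ΔS_mix = 19.9 J/K

Mole fractions: x_A = 1.21/3.83 = 0.316, x_B = 0.684.
ΔS_mix = −R(n_A ln x_A + n_B ln x_B) = −8.314 × (1.21 ln 0.316 + 2.62 ln 0.684) = 19.9 J/K.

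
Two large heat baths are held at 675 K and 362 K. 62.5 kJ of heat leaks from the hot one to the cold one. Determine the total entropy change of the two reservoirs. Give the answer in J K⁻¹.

ΔS_hot = −Q/T_H = −62500/675 = -92.59 J/K and ΔS_cold = +Q/T_C = 62500/362 = 172.7 J/K.
ΔS_total = -92.59 + 172.7 = 80.1 J/K, positive as the second law requires.

ΔS_total = 80.1 J/K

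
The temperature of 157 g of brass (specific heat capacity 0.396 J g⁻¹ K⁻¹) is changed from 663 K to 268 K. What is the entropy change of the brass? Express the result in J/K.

ΔS = ∫dQ_rev/T = m c ln(T₂/T₁) = 157 × 0.396 × ln(268/663) = -56.3 J/K.

ΔS = -56.3 J/K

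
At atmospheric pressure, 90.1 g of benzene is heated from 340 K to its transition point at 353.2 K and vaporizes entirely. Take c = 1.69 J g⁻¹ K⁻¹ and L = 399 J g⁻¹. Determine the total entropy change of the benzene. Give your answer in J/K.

ΔS = 108 J/K

Warming step: ΔS₁ = m c ln(T_tr/T_i) = 90.1 × 1.69 × ln(353.2/340) = 5.8 J/K.
Phase change: ΔS₂ = +mL/T_tr = 90.1 × 399 / 353.2 = 101.8 J/K.
ΔS_total = (5.8) + (101.8) = 108 J/K.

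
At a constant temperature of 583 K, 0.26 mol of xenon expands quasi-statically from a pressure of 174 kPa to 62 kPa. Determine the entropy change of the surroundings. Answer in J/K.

ΔS_surr = -2.23 J/K

For an isothermal ideal gas ΔS_gas = nR ln(P₁/P₂) = 0.26 × 8.314 × ln(174/62) = 2.23 J/K.
The process is reversible, so ΔS_surr = −ΔS_gas = -2.23 J/K and ΔS_universe = 0.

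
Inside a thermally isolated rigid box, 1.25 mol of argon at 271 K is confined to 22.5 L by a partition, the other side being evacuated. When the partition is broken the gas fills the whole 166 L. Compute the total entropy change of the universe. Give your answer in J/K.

ΔS_universe = 20.8 J/K

For an ideal gas in free expansion Q = 0 and W = 0, so T is unchanged.
Entropy is a state function; using a reversible isothermal path, ΔS_gas = nR ln(V₂/V₁) = 1.25 × 8.314 × ln(166/22.5) = 20.8 J/K.
The insulated surroundings exchange no heat, so ΔS_surr = 0 and ΔS_universe = ΔS_gas.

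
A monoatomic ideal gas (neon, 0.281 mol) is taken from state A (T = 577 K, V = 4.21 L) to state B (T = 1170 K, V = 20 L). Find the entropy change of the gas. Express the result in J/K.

Entropy is a state function: ΔS = nC_V ln(T₂/T₁) + nR ln(V₂/V₁), with C_V = 3R/2 = 12.47 J mol⁻¹ K⁻¹ for a monoatomic ideal gas.
ΔS = 0.281 × [12.47 × ln(1170/577) + 8.314 × ln(20/4.21)] = 6.12 J/K.

ΔS = 6.12 J/K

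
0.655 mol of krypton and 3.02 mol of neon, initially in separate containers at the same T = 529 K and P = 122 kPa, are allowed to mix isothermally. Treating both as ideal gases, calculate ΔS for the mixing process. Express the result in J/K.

ΔS_mix = 14.3 J/K

Mole fractions: x_A = 0.655/3.67 = 0.178, x_B = 0.822.
ΔS_mix = −R(n_A ln x_A + n_B ln x_B) = −8.314 × (0.655 ln 0.178 + 3.02 ln 0.822) = 14.3 J/K.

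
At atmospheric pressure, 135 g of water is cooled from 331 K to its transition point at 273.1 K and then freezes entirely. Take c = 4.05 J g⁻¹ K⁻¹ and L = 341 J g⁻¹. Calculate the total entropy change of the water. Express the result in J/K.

ΔS = -274 J/K

Cooling step: ΔS₁ = m c ln(T_tr/T_i) = 135 × 4.05 × ln(273.1/331) = -105.1 J/K.
Phase change: ΔS₂ = −mL/T_tr = −135 × 341 / 273.1 = -168.6 J/K.
ΔS_total = (-105.1) + (-168.6) = -274 J/K.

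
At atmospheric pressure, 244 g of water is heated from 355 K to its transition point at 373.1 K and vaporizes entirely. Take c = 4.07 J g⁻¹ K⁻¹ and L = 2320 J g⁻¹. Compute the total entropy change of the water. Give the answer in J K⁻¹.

Warming step: ΔS₁ = m c ln(T_tr/T_i) = 244 × 4.07 × ln(373.1/355) = 49.38 J/K.
Phase change: ΔS₂ = +mL/T_tr = 244 × 2320 / 373.1 = 1517 J/K.
ΔS_total = (49.38) + (1517) = 1570 J/K.

ΔS = 1570 J/K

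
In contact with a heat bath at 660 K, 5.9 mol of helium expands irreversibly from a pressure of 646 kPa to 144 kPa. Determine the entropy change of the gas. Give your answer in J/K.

Entropy is a state function, so ΔS_gas depends only on the end states.
For an isothermal ideal gas ΔS_gas = nR ln(P₁/P₂) = 5.9 × 8.314 × ln(646/144) = 73.6 J/K.

ΔS_gas = 73.6 J/K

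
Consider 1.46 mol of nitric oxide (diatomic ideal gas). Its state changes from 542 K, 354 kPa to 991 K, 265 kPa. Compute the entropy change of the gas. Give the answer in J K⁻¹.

ΔS = nC_p ln(T₂/T₁) − nR ln(P₂/P₁), with C_p = 7R/2 = 29.1 J mol⁻¹ K⁻¹ for a diatomic ideal gas.
ΔS = 1.46 × [29.1 × ln(991/542) − 8.314 × ln(265/354)] = 29.2 J/K.

ΔS = 29.2 J/K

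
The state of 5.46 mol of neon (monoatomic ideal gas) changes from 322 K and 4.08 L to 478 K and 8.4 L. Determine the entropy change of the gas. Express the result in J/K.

ΔS = 59.7 J/K

Entropy is a state function: ΔS = nC_V ln(T₂/T₁) + nR ln(V₂/V₁), with C_V = 3R/2 = 12.47 J mol⁻¹ K⁻¹ for a monoatomic ideal gas.
ΔS = 5.46 × [12.47 × ln(478/322) + 8.314 × ln(8.4/4.08)] = 59.7 J/K.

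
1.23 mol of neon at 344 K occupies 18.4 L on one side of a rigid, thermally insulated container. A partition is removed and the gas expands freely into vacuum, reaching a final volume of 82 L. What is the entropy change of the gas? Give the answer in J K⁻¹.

For an ideal gas in free expansion Q = 0 and W = 0, so T is unchanged.
Entropy is a state function; using a reversible isothermal path, ΔS_gas = nR ln(V₂/V₁) = 1.23 × 8.314 × ln(82/18.4) = 15.3 J/K.

ΔS_gas = 15.3 J/K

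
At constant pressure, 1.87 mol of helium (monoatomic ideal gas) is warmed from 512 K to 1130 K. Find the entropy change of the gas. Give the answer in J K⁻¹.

ΔS = 30.8 J/K

At constant pressure, ΔS = nC_p ln(T₂/T₁) with C_p = 5R/2 = 20.79 J mol⁻¹ K⁻¹.
ΔS = 1.87 × 20.79 × ln(1130/512) = 30.8 J/K.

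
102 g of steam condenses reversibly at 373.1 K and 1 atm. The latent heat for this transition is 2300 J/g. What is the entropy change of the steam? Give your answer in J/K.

Heat released by the substance: Q = −mL = −102 × 2300 = −234600 J.
At constant T, ΔS = Q_rev/T = −234600 / 373.1 = -629 J/K.

ΔS = -629 J/K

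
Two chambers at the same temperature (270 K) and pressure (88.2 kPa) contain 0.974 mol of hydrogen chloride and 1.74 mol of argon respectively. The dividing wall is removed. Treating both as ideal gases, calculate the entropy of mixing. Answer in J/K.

ΔS_mix = 14.7 J/K

Mole fractions: x_A = 0.974/2.71 = 0.359, x_B = 0.641.
ΔS_mix = −R(n_A ln x_A + n_B ln x_B) = −8.314 × (0.974 ln 0.359 + 1.74 ln 0.641) = 14.7 J/K.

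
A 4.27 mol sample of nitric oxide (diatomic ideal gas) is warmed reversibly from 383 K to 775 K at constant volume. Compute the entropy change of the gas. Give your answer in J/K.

At constant volume, ΔS = nC_V ln(T₂/T₁) with C_V = 5R/2 = 20.79 J mol⁻¹ K⁻¹.
ΔS = 4.27 × 20.79 × ln(775/383) = 62.6 J/K.

ΔS = 62.6 J/K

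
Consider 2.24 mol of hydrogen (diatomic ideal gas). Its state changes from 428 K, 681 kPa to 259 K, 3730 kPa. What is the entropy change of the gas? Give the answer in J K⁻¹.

ΔS = -64.4 J/K

ΔS = nC_p ln(T₂/T₁) − nR ln(P₂/P₁), with C_p = 7R/2 = 29.1 J mol⁻¹ K⁻¹ for a diatomic ideal gas.
ΔS = 2.24 × [29.1 × ln(259/428) − 8.314 × ln(3730/681)] = -64.4 J/K.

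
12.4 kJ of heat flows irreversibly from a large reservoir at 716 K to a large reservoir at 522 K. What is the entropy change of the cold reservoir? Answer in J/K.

ΔS_cold = 23.8 J/K

The cold reservoir gains heat Q, so ΔS_cold = +Q/T_C = 12400/522 = 23.8 J/K.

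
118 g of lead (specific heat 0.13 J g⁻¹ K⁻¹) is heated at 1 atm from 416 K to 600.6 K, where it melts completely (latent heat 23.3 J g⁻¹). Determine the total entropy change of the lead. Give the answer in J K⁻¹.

Warming step: ΔS₁ = m c ln(T_tr/T_i) = 118 × 0.13 × ln(600.6/416) = 5.634 J/K.
Phase change: ΔS₂ = +mL/T_tr = 118 × 23.3 / 600.6 = 4.578 J/K.
ΔS_total = (5.634) + (4.578) = 10.2 J/K.

ΔS = 10.2 J/K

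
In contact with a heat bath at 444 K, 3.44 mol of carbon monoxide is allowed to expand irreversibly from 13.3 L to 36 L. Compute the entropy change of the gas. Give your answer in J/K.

ΔS_gas = 28.5 J/K

Entropy is a state function, so ΔS_gas depends only on the end states.
For an isothermal ideal gas ΔS_gas = nR ln(V₂/V₁) = 3.44 × 8.314 × ln(36/13.3) = 28.5 J/K.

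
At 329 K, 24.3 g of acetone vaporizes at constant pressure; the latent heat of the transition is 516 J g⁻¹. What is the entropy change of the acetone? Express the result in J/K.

ΔS = 38.1 J/K

Heat absorbed by the substance: Q = mL = 24.3 × 516 = 12538.8 J.
At constant T, ΔS = Q_rev/T = 12538.8 / 329 = 38.1 J/K.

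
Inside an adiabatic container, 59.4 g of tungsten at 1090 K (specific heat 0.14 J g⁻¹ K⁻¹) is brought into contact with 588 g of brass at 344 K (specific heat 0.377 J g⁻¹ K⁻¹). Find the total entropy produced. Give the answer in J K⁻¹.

Energy balance: T_f = (m₁c₁T₁ + m₂c₂T₂)/(m₁c₁ + m₂c₂) = 370.97 K.
ΔS₁ = m₁c₁ ln(T_f/T₁) = 8.316 × ln(370.97/1090) = -8.963 J/K.
ΔS₂ = m₂c₂ ln(T_f/T₂) = 221.676 × ln(370.97/344) = 16.73 J/K.
ΔS_total = -8.963 + 16.73 = 7.77 J/K.

ΔS_total = 7.77 J/K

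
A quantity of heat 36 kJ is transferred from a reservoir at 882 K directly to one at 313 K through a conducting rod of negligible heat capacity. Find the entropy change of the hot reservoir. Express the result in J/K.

The hot reservoir loses heat Q, so ΔS_hot = −Q/T_H = −36000/882 = -40.8 J/K.

ΔS_hot = -40.8 J/K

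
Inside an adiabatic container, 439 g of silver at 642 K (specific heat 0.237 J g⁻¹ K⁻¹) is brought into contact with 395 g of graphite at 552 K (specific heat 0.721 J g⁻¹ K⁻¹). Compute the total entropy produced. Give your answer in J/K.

ΔS_total = 0.889 J/K

Energy balance: T_f = (m₁c₁T₁ + m₂c₂T₂)/(m₁c₁ + m₂c₂) = 576.08 K.
ΔS₁ = m₁c₁ ln(T_f/T₁) = 104.043 × ln(576.08/642) = -11.272 J/K.
ΔS₂ = m₂c₂ ln(T_f/T₂) = 284.795 × ln(576.08/552) = 12.161 J/K.
ΔS_total = -11.272 + 12.161 = 0.889 J/K.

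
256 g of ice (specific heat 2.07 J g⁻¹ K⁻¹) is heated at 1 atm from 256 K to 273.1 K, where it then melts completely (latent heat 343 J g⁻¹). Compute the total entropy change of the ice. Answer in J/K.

ΔS = 356 J/K

Warming step: ΔS₁ = m c ln(T_tr/T_i) = 256 × 2.07 × ln(273.1/256) = 34.26 J/K.
Phase change: ΔS₂ = +mL/T_tr = 256 × 343 / 273.1 = 321.5 J/K.
ΔS_total = (34.26) + (321.5) = 356 J/K.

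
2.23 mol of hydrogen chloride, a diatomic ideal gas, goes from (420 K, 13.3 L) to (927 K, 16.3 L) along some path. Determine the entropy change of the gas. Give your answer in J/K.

ΔS = 40.5 J/K

Entropy is a state function: ΔS = nC_V ln(T₂/T₁) + nR ln(V₂/V₁), with C_V = 5R/2 = 20.79 J mol⁻¹ K⁻¹ for a diatomic ideal gas.
ΔS = 2.23 × [20.79 × ln(927/420) + 8.314 × ln(16.3/13.3)] = 40.5 J/K.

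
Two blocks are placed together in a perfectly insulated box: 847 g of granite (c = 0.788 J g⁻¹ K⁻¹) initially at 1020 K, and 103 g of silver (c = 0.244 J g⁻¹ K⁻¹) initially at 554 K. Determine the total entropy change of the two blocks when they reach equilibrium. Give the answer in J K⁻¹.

ΔS_total = 3.76 J/K

Energy balance: T_f = (m₁c₁T₁ + m₂c₂T₂)/(m₁c₁ + m₂c₂) = 1003.1 K.
ΔS₁ = m₁c₁ ln(T_f/T₁) = 667.436 × ln(1003.1/1020) = -11.16 J/K.
ΔS₂ = m₂c₂ ln(T_f/T₂) = 25.132 × ln(1003.1/554) = 14.92 J/K.
ΔS_total = -11.16 + 14.92 = 3.76 J/K.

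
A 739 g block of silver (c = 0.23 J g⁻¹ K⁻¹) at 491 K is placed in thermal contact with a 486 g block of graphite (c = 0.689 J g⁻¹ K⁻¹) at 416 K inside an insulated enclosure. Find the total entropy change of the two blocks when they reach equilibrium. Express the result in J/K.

ΔS_total = 1.58 J/K

Energy balance: T_f = (m₁c₁T₁ + m₂c₂T₂)/(m₁c₁ + m₂c₂) = 441.25 K.
ΔS₁ = m₁c₁ ln(T_f/T₁) = 169.97 × ln(441.25/491) = -18.1576 J/K.
ΔS₂ = m₂c₂ ln(T_f/T₂) = 334.854 × ln(441.25/416) = 19.7331 J/K.
ΔS_total = -18.1576 + 19.7331 = 1.58 J/K.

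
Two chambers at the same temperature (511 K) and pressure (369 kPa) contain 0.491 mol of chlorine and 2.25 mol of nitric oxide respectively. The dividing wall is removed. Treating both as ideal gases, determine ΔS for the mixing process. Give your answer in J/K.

Mole fractions: x_A = 0.491/2.74 = 0.179, x_B = 0.821.
ΔS_mix = −R(n_A ln x_A + n_B ln x_B) = −8.314 × (0.491 ln 0.179 + 2.25 ln 0.821) = 10.7 J/K.

ΔS_mix = 10.7 J/K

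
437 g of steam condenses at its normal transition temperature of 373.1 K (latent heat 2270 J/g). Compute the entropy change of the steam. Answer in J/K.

ΔS = -2660 J/K

Heat released by the substance: Q = −mL = −437 × 2270 = −991990 J.
At constant T, ΔS = Q_rev/T = −991990 / 373.1 = -2660 J/K.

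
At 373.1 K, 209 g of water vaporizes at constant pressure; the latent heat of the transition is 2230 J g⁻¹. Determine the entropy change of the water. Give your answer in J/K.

Heat absorbed by the substance: Q = mL = 209 × 2230 = 466070 J.
At constant T, ΔS = Q_rev/T = 466070 / 373.1 = 1250 J/K.

ΔS = 1250 J/K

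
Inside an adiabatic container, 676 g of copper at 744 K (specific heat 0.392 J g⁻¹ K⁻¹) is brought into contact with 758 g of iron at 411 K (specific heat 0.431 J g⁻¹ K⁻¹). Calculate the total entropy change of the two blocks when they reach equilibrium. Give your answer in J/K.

Energy balance: T_f = (m₁c₁T₁ + m₂c₂T₂)/(m₁c₁ + m₂c₂) = 560.14 K.
ΔS₁ = m₁c₁ ln(T_f/T₁) = 264.992 × ln(560.14/744) = -75.22 J/K.
ΔS₂ = m₂c₂ ln(T_f/T₂) = 326.698 × ln(560.14/411) = 101.1 J/K.
ΔS_total = -75.22 + 101.1 = 25.9 J/K.

ΔS_total = 25.9 J/K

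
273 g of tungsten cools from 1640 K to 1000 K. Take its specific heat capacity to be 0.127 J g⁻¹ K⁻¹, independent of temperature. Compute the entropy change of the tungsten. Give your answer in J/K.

ΔS = -17.2 J/K

ΔS = ∫dQ_rev/T = m c ln(T₂/T₁) = 273 × 0.127 × ln(1000/1640) = -17.2 J/K.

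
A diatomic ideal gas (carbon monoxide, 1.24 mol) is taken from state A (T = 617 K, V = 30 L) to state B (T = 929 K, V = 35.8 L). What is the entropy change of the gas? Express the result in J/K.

Entropy is a state function: ΔS = nC_V ln(T₂/T₁) + nR ln(V₂/V₁), with C_V = 5R/2 = 20.79 J mol⁻¹ K⁻¹ for a diatomic ideal gas.
ΔS = 1.24 × [20.79 × ln(929/617) + 8.314 × ln(35.8/30)] = 12.4 J/K.

ΔS = 12.4 J/K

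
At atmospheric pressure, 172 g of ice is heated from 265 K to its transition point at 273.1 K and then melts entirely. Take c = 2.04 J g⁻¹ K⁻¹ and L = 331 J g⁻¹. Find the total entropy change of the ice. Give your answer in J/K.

Warming step: ΔS₁ = m c ln(T_tr/T_i) = 172 × 2.04 × ln(273.1/265) = 10.56 J/K.
Phase change: ΔS₂ = +mL/T_tr = 172 × 331 / 273.1 = 208.5 J/K.
ΔS_total = (10.56) + (208.5) = 219 J/K.

ΔS = 219 J/K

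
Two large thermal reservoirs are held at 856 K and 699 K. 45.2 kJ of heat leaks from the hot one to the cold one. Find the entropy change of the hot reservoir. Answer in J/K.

ΔS_hot = -52.8 J/K

The hot reservoir loses heat Q, so ΔS_hot = −Q/T_H = −45200/856 = -52.8 J/K.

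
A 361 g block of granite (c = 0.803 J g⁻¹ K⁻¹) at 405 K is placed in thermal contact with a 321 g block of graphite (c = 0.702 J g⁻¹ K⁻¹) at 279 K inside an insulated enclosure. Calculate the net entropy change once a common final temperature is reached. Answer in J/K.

Energy balance: T_f = (m₁c₁T₁ + m₂c₂T₂)/(m₁c₁ + m₂c₂) = 349.89 K.
ΔS₁ = m₁c₁ ln(T_f/T₁) = 289.883 × ln(349.89/405) = -42.4 J/K.
ΔS₂ = m₂c₂ ln(T_f/T₂) = 225.342 × ln(349.89/279) = 51.02 J/K.
ΔS_total = -42.4 + 51.02 = 8.62 J/K.

ΔS_total = 8.62 J/K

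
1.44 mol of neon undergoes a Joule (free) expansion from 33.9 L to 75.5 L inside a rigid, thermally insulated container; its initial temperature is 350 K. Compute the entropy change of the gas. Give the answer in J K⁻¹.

For an ideal gas in free expansion Q = 0 and W = 0, so T is unchanged.
Entropy is a state function; using a reversible isothermal path, ΔS_gas = nR ln(V₂/V₁) = 1.44 × 8.314 × ln(75.5/33.9) = 9.59 J/K.

ΔS_gas = 9.59 J/K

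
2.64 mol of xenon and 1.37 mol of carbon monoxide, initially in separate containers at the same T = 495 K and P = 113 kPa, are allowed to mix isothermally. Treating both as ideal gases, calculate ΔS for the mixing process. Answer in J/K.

Mole fractions: x_A = 2.64/4.01 = 0.658, x_B = 0.342.
ΔS_mix = −R(n_A ln x_A + n_B ln x_B) = −8.314 × (2.64 ln 0.658 + 1.37 ln 0.342) = 21.4 J/K.

ΔS_mix = 21.4 J/K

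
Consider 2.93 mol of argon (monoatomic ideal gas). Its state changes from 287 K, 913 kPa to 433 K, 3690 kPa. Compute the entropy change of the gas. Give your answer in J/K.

ΔS = nC_p ln(T₂/T₁) − nR ln(P₂/P₁), with C_p = 5R/2 = 20.79 J mol⁻¹ K⁻¹ for a monoatomic ideal gas.
ΔS = 2.93 × [20.79 × ln(433/287) − 8.314 × ln(3690/913)] = -8.98 J/K.

ΔS = -8.98 J/K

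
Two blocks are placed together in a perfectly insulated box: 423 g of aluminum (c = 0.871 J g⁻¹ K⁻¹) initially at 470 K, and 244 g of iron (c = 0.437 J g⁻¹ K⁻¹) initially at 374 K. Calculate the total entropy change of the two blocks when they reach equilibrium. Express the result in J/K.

Energy balance: T_f = (m₁c₁T₁ + m₂c₂T₂)/(m₁c₁ + m₂c₂) = 448.45 K.
ΔS₁ = m₁c₁ ln(T_f/T₁) = 368.433 × ln(448.45/470) = -17.29 J/K.
ΔS₂ = m₂c₂ ln(T_f/T₂) = 106.628 × ln(448.45/374) = 19.36 J/K.
ΔS_total = -17.29 + 19.36 = 2.07 J/K.

ΔS_total = 2.07 J/K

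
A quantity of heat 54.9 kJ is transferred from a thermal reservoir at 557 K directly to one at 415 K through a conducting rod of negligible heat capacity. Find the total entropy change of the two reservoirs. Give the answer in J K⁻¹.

ΔS_hot = −Q/T_H = −54900/557 = -98.56 J/K and ΔS_cold = +Q/T_C = 54900/415 = 132.3 J/K.
ΔS_total = -98.56 + 132.3 = 33.7 J/K, positive as the second law requires.

ΔS_total = 33.7 J/K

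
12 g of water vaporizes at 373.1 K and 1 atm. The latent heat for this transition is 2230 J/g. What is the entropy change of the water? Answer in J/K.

Heat absorbed by the substance: Q = mL = 12 × 2230 = 26760 J.
At constant T, ΔS = Q_rev/T = 26760 / 373.1 = 71.7 J/K.

ΔS = 71.7 J/K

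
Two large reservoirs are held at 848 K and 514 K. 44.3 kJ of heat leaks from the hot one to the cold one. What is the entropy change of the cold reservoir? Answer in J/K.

ΔS_cold = 86.2 J/K

The cold reservoir gains heat Q, so ΔS_cold = +Q/T_C = 44300/514 = 86.2 J/K.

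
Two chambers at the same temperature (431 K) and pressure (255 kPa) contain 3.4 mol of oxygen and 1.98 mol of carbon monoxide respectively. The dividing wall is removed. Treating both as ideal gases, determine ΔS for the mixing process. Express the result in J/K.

ΔS_mix = 29.4 J/K

Mole fractions: x_A = 3.4/5.38 = 0.632, x_B = 0.368.
ΔS_mix = −R(n_A ln x_A + n_B ln x_B) = −8.314 × (3.4 ln 0.632 + 1.98 ln 0.368) = 29.4 J/K.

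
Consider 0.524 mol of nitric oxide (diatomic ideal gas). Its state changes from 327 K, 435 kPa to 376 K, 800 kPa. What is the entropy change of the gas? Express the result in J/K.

ΔS = nC_p ln(T₂/T₁) − nR ln(P₂/P₁), with C_p = 7R/2 = 29.1 J mol⁻¹ K⁻¹ for a diatomic ideal gas.
ΔS = 0.524 × [29.1 × ln(376/327) − 8.314 × ln(800/435)] = -0.525 J/K.

ΔS = -0.525 J/K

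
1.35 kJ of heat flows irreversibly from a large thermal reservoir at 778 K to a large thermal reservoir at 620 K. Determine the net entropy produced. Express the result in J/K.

ΔS_total = 0.442 J/K

ΔS_hot = −Q/T_H = −1350/778 = -1.735 J/K and ΔS_cold = +Q/T_C = 1350/620 = 2.177 J/K.
ΔS_total = -1.735 + 2.177 = 0.442 J/K, positive as the second law requires.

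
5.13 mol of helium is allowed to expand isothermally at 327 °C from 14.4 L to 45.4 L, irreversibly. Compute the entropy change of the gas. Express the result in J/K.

ΔS_gas = 49 J/K

Entropy is a state function, so ΔS_gas depends only on the end states.
For an isothermal ideal gas ΔS_gas = nR ln(V₂/V₁) = 5.13 × 8.314 × ln(45.4/14.4) = 49 J/K.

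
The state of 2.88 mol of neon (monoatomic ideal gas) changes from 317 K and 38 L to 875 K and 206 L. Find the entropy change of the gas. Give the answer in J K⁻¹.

Entropy is a state function: ΔS = nC_V ln(T₂/T₁) + nR ln(V₂/V₁), with C_V = 3R/2 = 12.47 J mol⁻¹ K⁻¹ for a monoatomic ideal gas.
ΔS = 2.88 × [12.47 × ln(875/317) + 8.314 × ln(206/38)] = 76.9 J/K.

ΔS = 76.9 J/K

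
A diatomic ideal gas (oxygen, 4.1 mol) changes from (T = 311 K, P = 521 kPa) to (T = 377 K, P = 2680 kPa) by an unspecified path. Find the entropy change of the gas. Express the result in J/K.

ΔS = -32.9 J/K

ΔS = nC_p ln(T₂/T₁) − nR ln(P₂/P₁), with C_p = 7R/2 = 29.1 J mol⁻¹ K⁻¹ for a diatomic ideal gas.
ΔS = 4.1 × [29.1 × ln(377/311) − 8.314 × ln(2680/521)] = -32.9 J/K.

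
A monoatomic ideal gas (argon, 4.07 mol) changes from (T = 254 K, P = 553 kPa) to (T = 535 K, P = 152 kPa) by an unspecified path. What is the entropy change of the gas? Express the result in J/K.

ΔS = 107 J/K

ΔS = nC_p ln(T₂/T₁) − nR ln(P₂/P₁), with C_p = 5R/2 = 20.79 J mol⁻¹ K⁻¹ for a monoatomic ideal gas.
ΔS = 4.07 × [20.79 × ln(535/254) − 8.314 × ln(152/553)] = 107 J/K.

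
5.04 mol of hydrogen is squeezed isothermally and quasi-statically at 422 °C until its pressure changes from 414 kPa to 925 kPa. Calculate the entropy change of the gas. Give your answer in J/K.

For an isothermal ideal gas ΔS_gas = nR ln(P₁/P₂) = 5.04 × 8.314 × ln(414/925) = -33.7 J/K.

ΔS_gas = -33.7 J/K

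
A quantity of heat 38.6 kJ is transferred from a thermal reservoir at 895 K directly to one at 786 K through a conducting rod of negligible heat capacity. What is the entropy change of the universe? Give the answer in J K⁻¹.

ΔS_hot = −Q/T_H = −38600/895 = -43.13 J/K and ΔS_cold = +Q/T_C = 38600/786 = 49.11 J/K.
ΔS_total = -43.13 + 49.11 = 5.98 J/K, positive as the second law requires.

ΔS_total = 5.98 J/K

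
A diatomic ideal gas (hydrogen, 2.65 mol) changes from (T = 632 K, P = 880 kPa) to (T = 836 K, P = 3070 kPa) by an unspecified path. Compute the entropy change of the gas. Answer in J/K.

ΔS = -5.96 J/K

ΔS = nC_p ln(T₂/T₁) − nR ln(P₂/P₁), with C_p = 7R/2 = 29.1 J mol⁻¹ K⁻¹ for a diatomic ideal gas.
ΔS = 2.65 × [29.1 × ln(836/632) − 8.314 × ln(3070/880)] = -5.96 J/K.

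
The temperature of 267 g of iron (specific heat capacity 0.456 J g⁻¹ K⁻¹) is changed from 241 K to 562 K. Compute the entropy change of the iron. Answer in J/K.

ΔS = 103 J/K

ΔS = ∫dQ_rev/T = m c ln(T₂/T₁) = 267 × 0.456 × ln(562/241) = 103 J/K.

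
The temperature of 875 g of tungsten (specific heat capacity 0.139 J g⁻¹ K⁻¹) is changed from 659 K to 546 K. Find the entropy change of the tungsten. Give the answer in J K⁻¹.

ΔS = -22.9 J/K

ΔS = ∫dQ_rev/T = m c ln(T₂/T₁) = 875 × 0.139 × ln(546/659) = -22.9 J/K.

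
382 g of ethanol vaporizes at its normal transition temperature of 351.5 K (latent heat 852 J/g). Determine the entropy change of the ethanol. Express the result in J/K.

ΔS = 926 J/K

Heat absorbed by the substance: Q = mL = 382 × 852 = 325464 J.
At constant T, ΔS = Q_rev/T = 325464 / 351.5 = 926 J/K.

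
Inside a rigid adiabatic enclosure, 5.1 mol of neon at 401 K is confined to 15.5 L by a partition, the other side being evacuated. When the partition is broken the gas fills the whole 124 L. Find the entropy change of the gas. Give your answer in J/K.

No heat is exchanged and no work is done, so the ideal-gas temperature stays constant.
Entropy is a state function; using a reversible isothermal path, ΔS_gas = nR ln(V₂/V₁) = 5.1 × 8.314 × ln(124/15.5) = 88.2 J/K.

ΔS_gas = 88.2 J/K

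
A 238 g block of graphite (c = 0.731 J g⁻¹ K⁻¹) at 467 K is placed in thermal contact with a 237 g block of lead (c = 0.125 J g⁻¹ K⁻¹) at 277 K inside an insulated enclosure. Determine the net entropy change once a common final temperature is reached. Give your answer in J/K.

Energy balance: T_f = (m₁c₁T₁ + m₂c₂T₂)/(m₁c₁ + m₂c₂) = 439.35 K.
ΔS₁ = m₁c₁ ln(T_f/T₁) = 173.978 × ln(439.35/467) = -10.62 J/K.
ΔS₂ = m₂c₂ ln(T_f/T₂) = 29.625 × ln(439.35/277) = 13.67 J/K.
ΔS_total = -10.62 + 13.67 = 3.05 J/K.

ΔS_total = 3.05 J/K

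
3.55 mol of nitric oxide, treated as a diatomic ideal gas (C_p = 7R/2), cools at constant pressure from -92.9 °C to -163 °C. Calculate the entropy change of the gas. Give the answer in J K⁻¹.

In kelvin: T₁ = 180.25 K, T₂ = 110.15 K. At constant pressure, ΔS = nC_p ln(T₂/T₁) with C_p = 7R/2 = 29.1 J mol⁻¹ K⁻¹.
ΔS = 3.55 × 29.1 × ln(110.15/180.25) = -50.9 J/K.

ΔS = -50.9 J/K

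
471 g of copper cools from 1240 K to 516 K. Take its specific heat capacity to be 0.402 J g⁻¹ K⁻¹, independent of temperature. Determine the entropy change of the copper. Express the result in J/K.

ΔS = ∫dQ_rev/T = m c ln(T₂/T₁) = 471 × 0.402 × ln(516/1240) = -166 J/K.

ΔS = -166 J/K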